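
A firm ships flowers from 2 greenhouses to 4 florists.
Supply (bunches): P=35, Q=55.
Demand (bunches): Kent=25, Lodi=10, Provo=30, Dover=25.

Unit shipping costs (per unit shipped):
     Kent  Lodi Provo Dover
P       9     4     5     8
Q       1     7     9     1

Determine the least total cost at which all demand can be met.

Optimal allocation:
  P to Lodi: 5 bunches
  P to Provo: 30 bunches
  Q to Kent: 25 bunches
  Q to Lodi: 5 bunches
  Q to Dover: 25 bunches
Total cost = 255.

255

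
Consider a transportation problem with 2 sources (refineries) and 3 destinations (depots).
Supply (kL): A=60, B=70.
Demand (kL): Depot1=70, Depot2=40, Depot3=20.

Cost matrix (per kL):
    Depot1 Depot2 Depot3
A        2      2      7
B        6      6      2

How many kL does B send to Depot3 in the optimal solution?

20

Solving gives:
  A–Depot1: 20 × 2 = 40
  A–Depot2: 40 × 2 = 80
  B–Depot1: 50 × 6 = 300
  B–Depot3: 20 × 2 = 40
Total cost = 460.
So B→Depot3 carries 20 kL.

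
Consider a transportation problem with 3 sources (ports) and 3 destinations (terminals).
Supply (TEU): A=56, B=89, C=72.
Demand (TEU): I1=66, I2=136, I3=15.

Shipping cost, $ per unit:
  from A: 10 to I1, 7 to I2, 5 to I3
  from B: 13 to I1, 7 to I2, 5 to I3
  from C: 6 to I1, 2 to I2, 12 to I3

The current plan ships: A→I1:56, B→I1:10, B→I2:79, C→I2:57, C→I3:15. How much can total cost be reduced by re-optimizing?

200

Current plan cost = 56·10 + 10·13 + 79·7 + 57·2 + 15·12 = $1537.
Optimal plan:
  A→I1: 56 × $10 = $560
  B→I2: 74 × $7 = $518
  B→I3: 15 × $5 = $75
  C→I1: 10 × $6 = $60
  C→I2: 62 × $2 = $124
Optimal cost = $1337.
Saving = 1537 − 1337 = $200.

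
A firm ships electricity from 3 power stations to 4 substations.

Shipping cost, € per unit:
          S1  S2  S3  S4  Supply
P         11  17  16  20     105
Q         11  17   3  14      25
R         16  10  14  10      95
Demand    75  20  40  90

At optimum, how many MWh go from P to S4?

0

The minimum-cost plan:
  P to S1: 75 × €11 = €825
  P to S2: 15 × €17 = €255
  P to S3: 15 × €16 = €240
  Q to S3: 25 × €3 = €75
  R to S2: 5 × €10 = €50
  R to S4: 90 × €10 = €900
Total cost = €2345.
The route P→S4 is not used.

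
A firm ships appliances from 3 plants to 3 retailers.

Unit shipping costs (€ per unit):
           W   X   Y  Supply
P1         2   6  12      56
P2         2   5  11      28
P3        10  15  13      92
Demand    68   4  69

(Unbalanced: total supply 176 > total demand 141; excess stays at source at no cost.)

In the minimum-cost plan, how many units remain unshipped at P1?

0

An optimal plan:
  P1 to W: 56 units
  P2 to W: 12 units
  P2 to X: 4 units
  P2 to Y: 12 units
  P3 to Y: 57 units
Total cost = €1029.
P1 ships 56 of its 56, leaving 0.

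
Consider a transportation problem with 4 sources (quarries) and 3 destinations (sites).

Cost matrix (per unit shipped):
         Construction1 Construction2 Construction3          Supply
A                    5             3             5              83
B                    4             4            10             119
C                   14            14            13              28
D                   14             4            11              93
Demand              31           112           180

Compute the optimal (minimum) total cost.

2041

Optimal allocation:
  A–Construction3: 83 × 5 = 415
  B–Construction1: 31 × 4 = 124
  B–Construction2: 19 × 4 = 76
  B–Construction3: 69 × 10 = 690
  C–Construction3: 28 × 13 = 364
  D–Construction2: 93 × 4 = 372
Total = 415 + 124 + 76 + 690 + 364 + 372 = 2041.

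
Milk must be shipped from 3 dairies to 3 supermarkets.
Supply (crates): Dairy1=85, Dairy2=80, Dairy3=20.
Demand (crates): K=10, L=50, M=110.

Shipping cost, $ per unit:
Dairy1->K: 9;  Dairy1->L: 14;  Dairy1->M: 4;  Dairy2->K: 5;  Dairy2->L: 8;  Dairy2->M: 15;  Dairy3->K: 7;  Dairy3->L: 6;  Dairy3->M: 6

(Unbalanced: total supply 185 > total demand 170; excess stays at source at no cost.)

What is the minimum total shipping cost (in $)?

One minimum-cost allocation:
  Dairy1→M: 85 × $4 = $340
  Dairy2→K: 10 × $5 = $50
  Dairy2→L: 50 × $8 = $400
  Dairy2→M: 5 × $15 = $75
  Dairy3→M: 20 × $6 = $120
Total = 340 + 50 + 400 + 75 + 120 = $985.

985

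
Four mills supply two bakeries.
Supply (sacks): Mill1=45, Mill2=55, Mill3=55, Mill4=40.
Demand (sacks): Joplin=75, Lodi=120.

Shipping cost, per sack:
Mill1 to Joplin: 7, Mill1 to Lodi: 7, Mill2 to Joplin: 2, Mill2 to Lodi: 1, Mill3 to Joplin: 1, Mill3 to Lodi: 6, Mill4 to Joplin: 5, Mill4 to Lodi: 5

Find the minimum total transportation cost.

A cheapest plan:
  Mill1→Joplin: 20 × 7 = 140
  Mill1→Lodi: 25 × 7 = 175
  Mill2→Lodi: 55 × 1 = 55
  Mill3→Joplin: 55 × 1 = 55
  Mill4→Lodi: 40 × 5 = 200
Total = 140 + 175 + 55 + 55 + 200 = 625.

625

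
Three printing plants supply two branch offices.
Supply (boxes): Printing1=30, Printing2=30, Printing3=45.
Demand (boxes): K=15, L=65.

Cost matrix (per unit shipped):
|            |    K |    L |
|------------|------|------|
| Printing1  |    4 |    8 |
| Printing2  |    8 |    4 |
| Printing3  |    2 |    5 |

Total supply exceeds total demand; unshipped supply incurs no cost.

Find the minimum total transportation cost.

An optimal shipping plan:
  Printing1→K: 5 × 4 = 20
  Printing2→L: 30 × 4 = 120
  Printing3→K: 10 × 2 = 20
  Printing3→L: 35 × 5 = 175
Total = 20 + 120 + 20 + 175 = 335.

335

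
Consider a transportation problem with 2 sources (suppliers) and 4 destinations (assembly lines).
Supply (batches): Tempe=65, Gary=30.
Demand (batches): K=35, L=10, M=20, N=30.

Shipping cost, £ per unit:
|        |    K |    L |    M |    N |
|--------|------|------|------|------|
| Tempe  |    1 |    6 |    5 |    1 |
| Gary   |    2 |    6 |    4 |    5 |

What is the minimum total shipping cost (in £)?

A cheapest plan:
  Tempe–K: 35 × £1 = £35
  Tempe–N: 30 × £1 = £30
  Gary–L: 10 × £6 = £60
  Gary–M: 20 × £4 = £80
Total = 35 + 30 + 60 + 80 = £205.
(Supply check: Tempe ships 65; Gary ships 30.)

205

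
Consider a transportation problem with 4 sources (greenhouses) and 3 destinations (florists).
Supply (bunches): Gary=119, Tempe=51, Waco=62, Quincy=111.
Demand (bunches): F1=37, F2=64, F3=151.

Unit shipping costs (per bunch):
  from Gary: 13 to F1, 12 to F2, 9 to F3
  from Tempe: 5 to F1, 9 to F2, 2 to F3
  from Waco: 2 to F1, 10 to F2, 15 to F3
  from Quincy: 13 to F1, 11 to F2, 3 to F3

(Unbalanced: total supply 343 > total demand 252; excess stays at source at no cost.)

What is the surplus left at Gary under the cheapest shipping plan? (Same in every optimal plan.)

Minimum-cost shipments:
  Gary->F2: 28 × 12 = 336
  Tempe->F2: 11 × 9 = 99
  Tempe->F3: 40 × 2 = 80
  Waco->F1: 37 × 2 = 74
  Waco->F2: 25 × 10 = 250
  Quincy->F3: 111 × 3 = 333
Total cost = 1172.
Gary ships 28 of its 119, leaving 91.

91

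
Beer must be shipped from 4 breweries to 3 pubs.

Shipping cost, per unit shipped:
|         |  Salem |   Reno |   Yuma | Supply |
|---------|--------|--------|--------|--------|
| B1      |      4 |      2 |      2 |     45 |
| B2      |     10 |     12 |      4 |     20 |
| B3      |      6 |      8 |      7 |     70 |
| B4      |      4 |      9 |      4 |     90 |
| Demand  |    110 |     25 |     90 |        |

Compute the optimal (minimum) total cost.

950

Optimal allocation:
  B1→Reno: 25 × 2 = 50
  B1→Yuma: 20 × 2 = 40
  B2→Yuma: 20 × 4 = 80
  B3→Salem: 70 × 6 = 420
  B4→Salem: 40 × 4 = 160
  B4→Yuma: 50 × 4 = 200
Total = 50 + 40 + 80 + 420 + 160 + 200 = 950.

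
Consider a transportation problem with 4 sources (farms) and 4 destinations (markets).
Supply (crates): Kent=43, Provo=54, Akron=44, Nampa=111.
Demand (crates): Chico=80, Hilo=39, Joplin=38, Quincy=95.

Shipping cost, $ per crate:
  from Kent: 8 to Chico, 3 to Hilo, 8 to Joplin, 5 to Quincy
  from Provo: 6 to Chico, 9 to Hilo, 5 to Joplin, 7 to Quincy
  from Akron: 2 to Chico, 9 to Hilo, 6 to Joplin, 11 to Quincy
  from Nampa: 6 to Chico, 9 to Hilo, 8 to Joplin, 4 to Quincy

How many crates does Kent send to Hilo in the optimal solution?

The minimum-cost plan:
  Kent–Hilo: 39 crates
  Kent–Quincy: 4 crates
  Provo–Chico: 16 crates
  Provo–Joplin: 38 crates
  Akron–Chico: 44 crates
  Nampa–Chico: 20 crates
  Nampa–Quincy: 91 crates
Total cost = $995.
So Kent→Hilo carries 39 crates.

39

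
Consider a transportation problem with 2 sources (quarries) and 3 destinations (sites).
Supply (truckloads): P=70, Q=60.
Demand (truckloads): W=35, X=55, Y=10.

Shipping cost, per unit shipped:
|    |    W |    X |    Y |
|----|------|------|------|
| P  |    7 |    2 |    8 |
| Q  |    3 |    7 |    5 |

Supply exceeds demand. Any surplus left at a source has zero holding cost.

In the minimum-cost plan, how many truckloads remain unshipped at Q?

An optimal plan:
  P–X: 55 truckloads
  Q–W: 35 truckloads
  Q–Y: 10 truckloads
Total cost = 265.
Q ships 45 of its 60, leaving 15.

15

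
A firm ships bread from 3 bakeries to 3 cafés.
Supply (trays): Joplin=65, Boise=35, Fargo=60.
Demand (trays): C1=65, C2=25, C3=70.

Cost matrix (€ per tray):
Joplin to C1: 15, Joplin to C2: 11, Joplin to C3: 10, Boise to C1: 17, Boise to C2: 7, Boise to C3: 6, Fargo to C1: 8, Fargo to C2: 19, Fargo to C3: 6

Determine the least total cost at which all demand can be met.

1390

Optimal allocation:
  Joplin→C1: 5 × €15 = €75
  Joplin→C2: 25 × €11 = €275
  Joplin→C3: 35 × €10 = €350
  Boise→C3: 35 × €6 = €210
  Fargo→C1: 60 × €8 = €480
Total = 75 + 275 + 350 + 210 + 480 = €1390.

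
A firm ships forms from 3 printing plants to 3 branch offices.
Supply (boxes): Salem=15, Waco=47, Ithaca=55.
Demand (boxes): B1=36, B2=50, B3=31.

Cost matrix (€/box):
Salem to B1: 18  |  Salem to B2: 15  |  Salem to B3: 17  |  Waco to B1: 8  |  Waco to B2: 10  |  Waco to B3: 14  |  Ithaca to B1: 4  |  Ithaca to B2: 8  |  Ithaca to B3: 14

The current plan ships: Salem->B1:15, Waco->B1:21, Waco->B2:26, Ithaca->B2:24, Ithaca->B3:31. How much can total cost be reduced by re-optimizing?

239

Current plan cost = 15·18 + 21·8 + 26·10 + 24·8 + 31·14 = €1324.
Optimal plan:
  Salem–B3: 15 × €17 = €255
  Waco–B2: 31 × €10 = €310
  Waco–B3: 16 × €14 = €224
  Ithaca–B1: 36 × €4 = €144
  Ithaca–B2: 19 × €8 = €152
Optimal cost = €1085.
Saving = 1324 − 1085 = €239.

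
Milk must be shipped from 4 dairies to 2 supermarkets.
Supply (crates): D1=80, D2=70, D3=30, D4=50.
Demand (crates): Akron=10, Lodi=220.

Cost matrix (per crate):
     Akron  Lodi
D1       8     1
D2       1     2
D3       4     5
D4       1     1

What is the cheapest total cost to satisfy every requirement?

410

An optimal shipping plan:
  D1->Lodi: 80 × 1 = 80
  D2->Lodi: 70 × 2 = 140
  D3->Akron: 10 × 4 = 40
  D3->Lodi: 20 × 5 = 100
  D4->Lodi: 50 × 1 = 50
Total = 80 + 140 + 40 + 100 + 50 = 410.
(Supply check: D1 ships 80; D2 ships 70; D3 ships 30; D4 ships 50.)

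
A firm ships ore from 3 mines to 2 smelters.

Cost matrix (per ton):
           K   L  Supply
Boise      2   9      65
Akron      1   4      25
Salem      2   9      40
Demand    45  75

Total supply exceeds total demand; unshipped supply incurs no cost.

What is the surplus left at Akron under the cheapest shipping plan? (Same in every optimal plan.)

Minimum-cost shipments:
  Boise->K: 5 tons
  Boise->L: 50 tons
  Akron->L: 25 tons
  Salem->K: 40 tons
Total cost = 640.
Akron ships 25 of its 25, leaving 0.

0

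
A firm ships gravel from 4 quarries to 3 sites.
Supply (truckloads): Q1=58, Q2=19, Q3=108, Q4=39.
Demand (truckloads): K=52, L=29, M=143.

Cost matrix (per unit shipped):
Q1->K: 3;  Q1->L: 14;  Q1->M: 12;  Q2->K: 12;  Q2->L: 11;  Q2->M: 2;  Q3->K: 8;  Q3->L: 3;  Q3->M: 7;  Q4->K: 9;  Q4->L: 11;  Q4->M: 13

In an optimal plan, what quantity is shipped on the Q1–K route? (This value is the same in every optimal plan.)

52

Solving gives:
  Q1–K: 52 × 3 = 156
  Q1–M: 6 × 12 = 72
  Q2–M: 19 × 2 = 38
  Q3–L: 29 × 3 = 87
  Q3–M: 79 × 7 = 553
  Q4–M: 39 × 13 = 507
Total cost = 1413.
So Q1→K carries 52 truckloads.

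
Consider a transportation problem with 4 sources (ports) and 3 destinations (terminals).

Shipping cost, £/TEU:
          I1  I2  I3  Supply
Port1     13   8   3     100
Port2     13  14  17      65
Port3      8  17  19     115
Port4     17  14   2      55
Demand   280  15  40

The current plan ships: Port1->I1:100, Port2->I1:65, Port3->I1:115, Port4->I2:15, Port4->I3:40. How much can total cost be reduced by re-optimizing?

Current plan cost = 100·13 + 65·13 + 115·8 + 15·14 + 40·2 = £3355.
Optimal plan:
  Port1 to I1: 85 × £13 = £1105
  Port1 to I2: 15 × £8 = £120
  Port2 to I1: 65 × £13 = £845
  Port3 to I1: 115 × £8 = £920
  Port4 to I1: 15 × £17 = £255
  Port4 to I3: 40 × £2 = £80
Optimal cost = £3325.
Saving = 3355 − 3325 = £30.

30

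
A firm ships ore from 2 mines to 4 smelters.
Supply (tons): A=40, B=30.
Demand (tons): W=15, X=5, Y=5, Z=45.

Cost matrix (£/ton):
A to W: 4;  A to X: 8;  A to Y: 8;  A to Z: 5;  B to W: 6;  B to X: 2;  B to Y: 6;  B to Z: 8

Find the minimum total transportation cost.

An optimal shipping plan:
  A->Z: 40 × £5 = £200
  B->W: 15 × £6 = £90
  B->X: 5 × £2 = £10
  B->Y: 5 × £6 = £30
  B->Z: 5 × £8 = £40
Total = 200 + 90 + 10 + 30 + 40 = £370.

370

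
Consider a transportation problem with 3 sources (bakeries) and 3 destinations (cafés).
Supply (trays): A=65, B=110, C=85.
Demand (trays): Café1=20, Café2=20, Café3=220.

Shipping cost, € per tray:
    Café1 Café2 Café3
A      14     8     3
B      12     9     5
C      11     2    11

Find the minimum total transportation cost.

Optimal allocation:
  A->Café3: 65 × €3 = €195
  B->Café3: 110 × €5 = €550
  C->Café1: 20 × €11 = €220
  C->Café2: 20 × €2 = €40
  C->Café3: 45 × €11 = €495
Total = 195 + 550 + 220 + 40 + 495 = €1500.
(Supply check: A ships 65; B ships 110; C ships 85.)

1500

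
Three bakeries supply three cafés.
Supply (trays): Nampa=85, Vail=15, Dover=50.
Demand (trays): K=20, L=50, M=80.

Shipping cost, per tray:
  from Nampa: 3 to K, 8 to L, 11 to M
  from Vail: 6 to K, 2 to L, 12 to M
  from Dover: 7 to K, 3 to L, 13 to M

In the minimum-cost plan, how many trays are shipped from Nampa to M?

65

Solving gives:
  Nampa→K: 20 × 3 = 60
  Nampa→M: 65 × 11 = 715
  Vail→M: 15 × 12 = 180
  Dover→L: 50 × 3 = 150
Total cost = 1105.
So Nampa→M carries 65 trays.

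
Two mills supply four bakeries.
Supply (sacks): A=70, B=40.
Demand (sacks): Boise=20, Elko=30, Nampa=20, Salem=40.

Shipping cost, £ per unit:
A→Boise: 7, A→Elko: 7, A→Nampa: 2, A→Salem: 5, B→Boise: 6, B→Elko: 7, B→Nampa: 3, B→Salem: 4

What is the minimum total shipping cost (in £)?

One minimum-cost allocation:
  A–Boise: 20 sacks
  A–Elko: 30 sacks
  A–Nampa: 20 sacks
  B–Salem: 40 sacks
Total cost = £550.

550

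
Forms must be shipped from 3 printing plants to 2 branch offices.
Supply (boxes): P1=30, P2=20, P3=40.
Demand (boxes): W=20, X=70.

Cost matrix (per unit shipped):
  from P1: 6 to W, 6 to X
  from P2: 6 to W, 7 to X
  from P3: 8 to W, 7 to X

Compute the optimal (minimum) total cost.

580

One minimum-cost allocation:
  P1→X: 30 × 6 = 180
  P2→W: 20 × 6 = 120
  P3→X: 40 × 7 = 280
Total = 180 + 120 + 280 = 580.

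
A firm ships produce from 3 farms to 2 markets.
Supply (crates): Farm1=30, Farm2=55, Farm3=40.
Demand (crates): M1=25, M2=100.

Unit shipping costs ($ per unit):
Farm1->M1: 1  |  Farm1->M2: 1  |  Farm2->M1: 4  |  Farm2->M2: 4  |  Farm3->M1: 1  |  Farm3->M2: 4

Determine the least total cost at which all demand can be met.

335

Optimal allocation:
  Farm1 to M2: 30 crates
  Farm2 to M2: 55 crates
  Farm3 to M1: 25 crates
  Farm3 to M2: 15 crates
Total cost = $335.
(Supply check: Farm1 ships 30; Farm2 ships 55; Farm3 ships 40.)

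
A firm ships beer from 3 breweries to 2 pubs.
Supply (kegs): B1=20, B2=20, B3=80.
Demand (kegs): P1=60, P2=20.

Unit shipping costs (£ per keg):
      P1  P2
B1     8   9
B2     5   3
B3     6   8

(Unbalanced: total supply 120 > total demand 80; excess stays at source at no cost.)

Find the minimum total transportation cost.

A cheapest plan:
  B2 to P2: 20 kegs
  B3 to P1: 60 kegs
Total cost = £420.

420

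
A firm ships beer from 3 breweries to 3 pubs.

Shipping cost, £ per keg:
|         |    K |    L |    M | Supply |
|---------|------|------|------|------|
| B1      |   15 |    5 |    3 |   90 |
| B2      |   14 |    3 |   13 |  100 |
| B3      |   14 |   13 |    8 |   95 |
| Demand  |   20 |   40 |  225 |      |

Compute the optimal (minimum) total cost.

1950

Optimal allocation:
  B1→M: 90 × £3 = £270
  B2→K: 20 × £14 = £280
  B2→L: 40 × £3 = £120
  B2→M: 40 × £13 = £520
  B3→M: 95 × £8 = £760
Total = 270 + 280 + 120 + 520 + 760 = £1950.
(Supply check: B1 ships 90; B2 ships 100; B3 ships 95.)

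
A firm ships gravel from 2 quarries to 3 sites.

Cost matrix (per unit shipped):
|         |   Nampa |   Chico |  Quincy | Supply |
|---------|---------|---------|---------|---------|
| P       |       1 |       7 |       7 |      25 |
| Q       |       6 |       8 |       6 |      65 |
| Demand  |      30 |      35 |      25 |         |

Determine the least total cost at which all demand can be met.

485

One minimum-cost allocation:
  P–Nampa: 25 × 1 = 25
  Q–Nampa: 5 × 6 = 30
  Q–Chico: 35 × 8 = 280
  Q–Quincy: 25 × 6 = 150
Total = 25 + 30 + 280 + 150 = 485.
(Supply check: P ships 25; Q ships 65.)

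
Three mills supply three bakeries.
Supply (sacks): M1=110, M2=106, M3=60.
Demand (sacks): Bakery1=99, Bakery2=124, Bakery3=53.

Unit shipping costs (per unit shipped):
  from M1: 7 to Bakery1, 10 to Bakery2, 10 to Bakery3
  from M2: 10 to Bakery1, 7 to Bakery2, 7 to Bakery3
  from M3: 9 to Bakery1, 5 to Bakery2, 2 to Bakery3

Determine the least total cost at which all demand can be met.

1686

A cheapest plan:
  M1 to Bakery1: 99 × 7 = 693
  M1 to Bakery2: 11 × 10 = 110
  M2 to Bakery2: 106 × 7 = 742
  M3 to Bakery2: 7 × 5 = 35
  M3 to Bakery3: 53 × 2 = 106
Total = 693 + 110 + 742 + 35 + 106 = 1686.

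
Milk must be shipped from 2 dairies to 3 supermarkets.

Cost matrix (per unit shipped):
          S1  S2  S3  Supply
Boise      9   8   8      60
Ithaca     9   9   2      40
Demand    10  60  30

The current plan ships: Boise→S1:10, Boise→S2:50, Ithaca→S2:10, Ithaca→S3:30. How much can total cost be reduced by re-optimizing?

Current plan cost = 10·9 + 50·8 + 10·9 + 30·2 = 640.
Optimal plan:
  Boise->S2: 60 crates
  Ithaca->S1: 10 crates
  Ithaca->S3: 30 crates
Optimal cost = 630.
Saving = 640 − 630 = 10.

10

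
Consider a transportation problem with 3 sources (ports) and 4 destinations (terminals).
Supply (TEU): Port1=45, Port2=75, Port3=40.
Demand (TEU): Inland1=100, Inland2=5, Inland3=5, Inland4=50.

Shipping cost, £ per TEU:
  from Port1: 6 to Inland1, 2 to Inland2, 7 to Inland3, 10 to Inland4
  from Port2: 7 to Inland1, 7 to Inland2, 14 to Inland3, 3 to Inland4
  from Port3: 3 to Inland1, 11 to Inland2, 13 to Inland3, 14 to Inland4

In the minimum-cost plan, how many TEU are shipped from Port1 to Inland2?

Solving gives:
  Port1->Inland1: 35 × £6 = £210
  Port1->Inland2: 5 × £2 = £10
  Port1->Inland3: 5 × £7 = £35
  Port2->Inland1: 25 × £7 = £175
  Port2->Inland4: 50 × £3 = £150
  Port3->Inland1: 40 × £3 = £120
Total cost = £700.
So Port1→Inland2 carries 5 TEU.

5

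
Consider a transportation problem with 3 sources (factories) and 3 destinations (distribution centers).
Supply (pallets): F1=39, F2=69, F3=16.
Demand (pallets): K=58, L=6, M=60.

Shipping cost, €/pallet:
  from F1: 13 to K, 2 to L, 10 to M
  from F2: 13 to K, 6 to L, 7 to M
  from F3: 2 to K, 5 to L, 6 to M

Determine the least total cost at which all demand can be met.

A cheapest plan:
  F1 to K: 33 × €13 = €429
  F1 to L: 6 × €2 = €12
  F2 to K: 9 × €13 = €117
  F2 to M: 60 × €7 = €420
  F3 to K: 16 × €2 = €32
Total = 429 + 12 + 117 + 420 + 32 = €1010.

1010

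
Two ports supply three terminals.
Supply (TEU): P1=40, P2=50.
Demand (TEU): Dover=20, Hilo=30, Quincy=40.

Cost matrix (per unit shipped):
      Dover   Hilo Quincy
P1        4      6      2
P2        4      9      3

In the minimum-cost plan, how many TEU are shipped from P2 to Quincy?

Solving gives:
  P1–Hilo: 30 × 6 = 180
  P1–Quincy: 10 × 2 = 20
  P2–Dover: 20 × 4 = 80
  P2–Quincy: 30 × 3 = 90
Total cost = 370.
So P2→Quincy carries 30 TEU.

30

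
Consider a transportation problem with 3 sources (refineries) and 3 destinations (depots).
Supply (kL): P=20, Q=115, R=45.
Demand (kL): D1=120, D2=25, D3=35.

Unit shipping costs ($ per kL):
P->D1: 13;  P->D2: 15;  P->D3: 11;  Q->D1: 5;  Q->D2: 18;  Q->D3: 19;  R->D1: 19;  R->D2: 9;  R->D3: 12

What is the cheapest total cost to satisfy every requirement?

A cheapest plan:
  P→D1: 5 kL
  P→D3: 15 kL
  Q→D1: 115 kL
  R→D2: 25 kL
  R→D3: 20 kL
Total cost = $1270.

1270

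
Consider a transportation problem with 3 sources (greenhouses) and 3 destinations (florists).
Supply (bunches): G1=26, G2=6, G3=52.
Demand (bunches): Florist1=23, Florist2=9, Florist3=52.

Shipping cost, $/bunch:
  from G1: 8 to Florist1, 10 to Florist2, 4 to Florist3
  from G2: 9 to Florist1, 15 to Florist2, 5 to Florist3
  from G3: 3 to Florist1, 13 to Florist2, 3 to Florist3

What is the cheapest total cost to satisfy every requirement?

344

One minimum-cost allocation:
  G1→Florist2: 9 × $10 = $90
  G1→Florist3: 17 × $4 = $68
  G2→Florist3: 6 × $5 = $30
  G3→Florist1: 23 × $3 = $69
  G3→Florist3: 29 × $3 = $87
Total = 90 + 68 + 30 + 69 + 87 = $344.
(Supply check: G1 ships 26; G2 ships 6; G3 ships 52.)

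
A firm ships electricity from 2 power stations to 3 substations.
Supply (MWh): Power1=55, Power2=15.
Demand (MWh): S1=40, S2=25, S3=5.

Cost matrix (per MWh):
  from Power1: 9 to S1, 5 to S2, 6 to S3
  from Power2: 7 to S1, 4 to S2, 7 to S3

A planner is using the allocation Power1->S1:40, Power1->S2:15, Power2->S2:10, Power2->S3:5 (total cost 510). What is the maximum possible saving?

Current plan cost = 40·9 + 15·5 + 10·4 + 5·7 = 510.
Optimal plan:
  Power1–S1: 25 × 9 = 225
  Power1–S2: 25 × 5 = 125
  Power1–S3: 5 × 6 = 30
  Power2–S1: 15 × 7 = 105
Optimal cost = 485.
Saving = 510 − 485 = 25.

25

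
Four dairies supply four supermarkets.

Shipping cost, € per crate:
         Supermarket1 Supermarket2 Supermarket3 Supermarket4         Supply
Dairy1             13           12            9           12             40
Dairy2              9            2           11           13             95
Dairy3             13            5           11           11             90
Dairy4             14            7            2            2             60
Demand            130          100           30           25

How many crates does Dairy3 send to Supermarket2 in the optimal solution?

Optimal shipments:
  Dairy1 to Supermarket1: 40 × €13 = €520
  Dairy2 to Supermarket1: 90 × €9 = €810
  Dairy2 to Supermarket2: 5 × €2 = €10
  Dairy3 to Supermarket2: 90 × €5 = €450
  Dairy4 to Supermarket2: 5 × €7 = €35
  Dairy4 to Supermarket3: 30 × €2 = €60
  Dairy4 to Supermarket4: 25 × €2 = €50
Total cost = €1935.
So Dairy3→Supermarket2 carries 90 crates.

90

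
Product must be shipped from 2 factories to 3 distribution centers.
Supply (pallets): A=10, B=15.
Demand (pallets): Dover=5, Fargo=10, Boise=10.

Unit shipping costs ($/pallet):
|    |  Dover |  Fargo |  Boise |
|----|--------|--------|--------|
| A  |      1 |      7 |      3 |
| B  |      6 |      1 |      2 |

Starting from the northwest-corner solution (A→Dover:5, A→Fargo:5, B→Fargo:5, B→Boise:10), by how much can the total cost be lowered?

25

Current plan cost = 5·1 + 5·7 + 5·1 + 10·2 = $65.
Optimal plan:
  A→Dover: 5 × $1 = $5
  A→Boise: 5 × $3 = $15
  B→Fargo: 10 × $1 = $10
  B→Boise: 5 × $2 = $10
Optimal cost = $40.
Saving = 65 − 40 = $25.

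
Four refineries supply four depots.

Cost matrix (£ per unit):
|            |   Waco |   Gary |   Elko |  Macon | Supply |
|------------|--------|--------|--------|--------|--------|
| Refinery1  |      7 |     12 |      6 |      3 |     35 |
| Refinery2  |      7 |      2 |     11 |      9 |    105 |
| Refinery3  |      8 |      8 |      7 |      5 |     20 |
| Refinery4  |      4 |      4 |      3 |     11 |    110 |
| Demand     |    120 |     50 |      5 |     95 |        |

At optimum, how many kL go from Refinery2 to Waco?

15

Solving gives:
  Refinery1 to Macon: 35 × £3 = £105
  Refinery2 to Waco: 15 × £7 = £105
  Refinery2 to Gary: 50 × £2 = £100
  Refinery2 to Macon: 40 × £9 = £360
  Refinery3 to Macon: 20 × £5 = £100
  Refinery4 to Waco: 105 × £4 = £420
  Refinery4 to Elko: 5 × £3 = £15
Total cost = £1205.
So Refinery2→Waco carries 15 kL.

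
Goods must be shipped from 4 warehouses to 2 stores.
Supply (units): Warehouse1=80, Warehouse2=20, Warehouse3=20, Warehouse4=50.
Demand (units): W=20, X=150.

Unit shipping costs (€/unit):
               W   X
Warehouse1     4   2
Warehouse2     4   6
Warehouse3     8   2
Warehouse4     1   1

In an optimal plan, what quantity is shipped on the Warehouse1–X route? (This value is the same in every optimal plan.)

80

Solving gives:
  Warehouse1→X: 80 × €2 = €160
  Warehouse2→W: 20 × €4 = €80
  Warehouse3→X: 20 × €2 = €40
  Warehouse4→X: 50 × €1 = €50
Total cost = €330.
So Warehouse1→X carries 80 units.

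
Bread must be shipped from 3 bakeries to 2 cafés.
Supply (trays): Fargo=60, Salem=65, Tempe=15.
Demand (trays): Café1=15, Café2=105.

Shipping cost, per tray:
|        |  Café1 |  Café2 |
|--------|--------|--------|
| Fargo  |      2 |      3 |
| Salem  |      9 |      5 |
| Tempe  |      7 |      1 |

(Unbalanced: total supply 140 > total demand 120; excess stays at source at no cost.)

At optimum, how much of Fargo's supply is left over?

Minimum-cost shipments:
  Fargo–Café1: 15 × 2 = 30
  Fargo–Café2: 45 × 3 = 135
  Salem–Café2: 45 × 5 = 225
  Tempe–Café2: 15 × 1 = 15
Total cost = 405.
Fargo ships 60 of its 60, leaving 0.

0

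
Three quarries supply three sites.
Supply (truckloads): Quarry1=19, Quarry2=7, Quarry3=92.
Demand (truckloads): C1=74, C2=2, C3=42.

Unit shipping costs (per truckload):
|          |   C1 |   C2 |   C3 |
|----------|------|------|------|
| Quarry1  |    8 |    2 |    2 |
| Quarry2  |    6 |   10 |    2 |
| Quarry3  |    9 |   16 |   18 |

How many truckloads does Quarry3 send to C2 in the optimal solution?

2

Solving gives:
  Quarry1→C3: 19 × 2 = 38
  Quarry2→C3: 7 × 2 = 14
  Quarry3→C1: 74 × 9 = 666
  Quarry3→C2: 2 × 16 = 32
  Quarry3→C3: 16 × 18 = 288
Total cost = 1038.
So Quarry3→C2 carries 2 truckloads.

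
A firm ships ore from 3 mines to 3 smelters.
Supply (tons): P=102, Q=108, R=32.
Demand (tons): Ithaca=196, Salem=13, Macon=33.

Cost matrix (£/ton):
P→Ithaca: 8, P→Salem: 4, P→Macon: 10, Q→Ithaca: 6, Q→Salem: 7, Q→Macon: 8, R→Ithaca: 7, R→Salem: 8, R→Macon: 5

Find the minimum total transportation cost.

A cheapest plan:
  P–Ithaca: 88 × £8 = £704
  P–Salem: 13 × £4 = £52
  P–Macon: 1 × £10 = £10
  Q–Ithaca: 108 × £6 = £648
  R–Macon: 32 × £5 = £160
Total = 704 + 52 + 10 + 648 + 160 = £1574.

1574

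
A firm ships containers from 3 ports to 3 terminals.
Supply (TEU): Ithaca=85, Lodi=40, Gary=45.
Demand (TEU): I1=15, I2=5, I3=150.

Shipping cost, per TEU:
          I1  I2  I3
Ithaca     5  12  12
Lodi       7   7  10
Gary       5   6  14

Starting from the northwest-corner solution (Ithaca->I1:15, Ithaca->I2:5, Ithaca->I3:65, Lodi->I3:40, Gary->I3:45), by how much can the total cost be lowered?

Current plan cost = 15·5 + 5·12 + 65·12 + 40·10 + 45·14 = 1945.
Optimal plan:
  Ithaca to I3: 85 × 12 = 1020
  Lodi to I3: 40 × 10 = 400
  Gary to I1: 15 × 5 = 75
  Gary to I2: 5 × 6 = 30
  Gary to I3: 25 × 14 = 350
Optimal cost = 1875.
Saving = 1945 − 1875 = 70.

70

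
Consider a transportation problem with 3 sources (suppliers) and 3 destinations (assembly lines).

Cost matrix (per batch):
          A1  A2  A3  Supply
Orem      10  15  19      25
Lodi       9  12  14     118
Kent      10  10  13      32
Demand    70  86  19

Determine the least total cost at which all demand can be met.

1889

An optimal shipping plan:
  Orem–A1: 25 × 10 = 250
  Lodi–A1: 45 × 9 = 405
  Lodi–A2: 54 × 12 = 648
  Lodi–A3: 19 × 14 = 266
  Kent–A2: 32 × 10 = 320
Total = 250 + 405 + 648 + 266 + 320 = 1889.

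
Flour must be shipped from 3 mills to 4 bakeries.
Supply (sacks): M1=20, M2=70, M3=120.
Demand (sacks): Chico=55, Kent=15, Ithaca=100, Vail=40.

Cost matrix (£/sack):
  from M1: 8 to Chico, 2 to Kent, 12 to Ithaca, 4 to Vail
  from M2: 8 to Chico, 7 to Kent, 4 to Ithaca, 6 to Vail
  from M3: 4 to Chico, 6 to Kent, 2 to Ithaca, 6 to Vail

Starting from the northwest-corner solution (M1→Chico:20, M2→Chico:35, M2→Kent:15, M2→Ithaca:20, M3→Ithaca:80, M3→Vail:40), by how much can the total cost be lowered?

275

Current plan cost = 20·8 + 35·8 + 15·7 + 20·4 + 80·2 + 40·6 = £1025.
Optimal plan:
  M1–Kent: 15 × £2 = £30
  M1–Vail: 5 × £4 = £20
  M2–Ithaca: 35 × £4 = £140
  M2–Vail: 35 × £6 = £210
  M3–Chico: 55 × £4 = £220
  M3–Ithaca: 65 × £2 = £130
Optimal cost = £750.
Saving = 1025 − 750 = £275.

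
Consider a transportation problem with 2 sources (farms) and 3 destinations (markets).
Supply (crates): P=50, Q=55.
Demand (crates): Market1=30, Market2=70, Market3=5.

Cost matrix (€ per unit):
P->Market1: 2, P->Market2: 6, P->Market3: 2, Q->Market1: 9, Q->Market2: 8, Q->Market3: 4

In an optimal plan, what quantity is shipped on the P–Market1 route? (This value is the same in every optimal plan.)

30

Optimal shipments:
  P to Market1: 30 crates
  P to Market2: 15 crates
  P to Market3: 5 crates
  Q to Market2: 55 crates
Total cost = €600.
So P→Market1 carries 30 crates.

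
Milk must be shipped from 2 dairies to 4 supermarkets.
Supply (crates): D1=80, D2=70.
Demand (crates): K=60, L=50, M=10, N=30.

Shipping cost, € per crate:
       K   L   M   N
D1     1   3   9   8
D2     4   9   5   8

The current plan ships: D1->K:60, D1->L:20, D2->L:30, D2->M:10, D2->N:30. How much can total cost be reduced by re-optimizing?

Current plan cost = 60·1 + 20·3 + 30·9 + 10·5 + 30·8 = €680.
Optimal plan:
  D1 to K: 30 × €1 = €30
  D1 to L: 50 × €3 = €150
  D2 to K: 30 × €4 = €120
  D2 to M: 10 × €5 = €50
  D2 to N: 30 × €8 = €240
Optimal cost = €590.
Saving = 680 − 590 = €90.

90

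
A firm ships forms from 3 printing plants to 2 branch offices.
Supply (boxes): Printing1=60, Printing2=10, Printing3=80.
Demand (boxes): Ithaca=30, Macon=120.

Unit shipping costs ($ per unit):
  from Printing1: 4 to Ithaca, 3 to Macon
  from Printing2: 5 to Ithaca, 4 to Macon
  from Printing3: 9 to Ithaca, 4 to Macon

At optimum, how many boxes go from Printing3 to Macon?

80

The minimum-cost plan:
  Printing1 to Ithaca: 30 boxes
  Printing1 to Macon: 30 boxes
  Printing2 to Macon: 10 boxes
  Printing3 to Macon: 80 boxes
Total cost = $570.
So Printing3→Macon carries 80 boxes.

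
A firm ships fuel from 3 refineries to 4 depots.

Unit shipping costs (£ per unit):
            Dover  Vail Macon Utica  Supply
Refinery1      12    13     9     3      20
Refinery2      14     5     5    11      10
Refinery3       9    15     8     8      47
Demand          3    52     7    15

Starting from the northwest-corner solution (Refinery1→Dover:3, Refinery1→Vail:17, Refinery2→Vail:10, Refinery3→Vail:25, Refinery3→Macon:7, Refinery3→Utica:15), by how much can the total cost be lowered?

Current plan cost = 3·12 + 17·13 + 10·5 + 25·15 + 7·8 + 15·8 = £858.
Optimal plan:
  Refinery1->Vail: 5 × £13 = £65
  Refinery1->Utica: 15 × £3 = £45
  Refinery2->Vail: 10 × £5 = £50
  Refinery3->Dover: 3 × £9 = £27
  Refinery3->Vail: 37 × £15 = £555
  Refinery3->Macon: 7 × £8 = £56
Optimal cost = £798.
Saving = 858 − 798 = £60.

60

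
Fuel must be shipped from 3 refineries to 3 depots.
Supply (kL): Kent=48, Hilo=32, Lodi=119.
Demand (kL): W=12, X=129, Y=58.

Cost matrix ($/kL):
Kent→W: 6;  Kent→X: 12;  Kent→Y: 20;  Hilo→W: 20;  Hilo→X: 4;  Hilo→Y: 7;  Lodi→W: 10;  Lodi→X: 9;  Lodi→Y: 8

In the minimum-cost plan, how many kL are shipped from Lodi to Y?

58

Solving gives:
  Kent–W: 12 × $6 = $72
  Kent–X: 36 × $12 = $432
  Hilo–X: 32 × $4 = $128
  Lodi–X: 61 × $9 = $549
  Lodi–Y: 58 × $8 = $464
Total cost = $1645.
So Lodi→Y carries 58 kL.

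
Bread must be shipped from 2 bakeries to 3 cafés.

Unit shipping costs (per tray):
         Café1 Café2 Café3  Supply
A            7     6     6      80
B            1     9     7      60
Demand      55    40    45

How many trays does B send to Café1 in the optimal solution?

55

Optimal shipments:
  A→Café2: 40 × 6 = 240
  A→Café3: 40 × 6 = 240
  B→Café1: 55 × 1 = 55
  B→Café3: 5 × 7 = 35
Total cost = 570.
So B→Café1 carries 55 trays.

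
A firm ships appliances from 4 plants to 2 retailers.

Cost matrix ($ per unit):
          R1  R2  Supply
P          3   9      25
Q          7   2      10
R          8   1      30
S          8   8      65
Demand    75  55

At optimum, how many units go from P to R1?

Solving gives:
  P->R1: 25 × $3 = $75
  Q->R2: 10 × $2 = $20
  R->R2: 30 × $1 = $30
  S->R1: 50 × $8 = $400
  S->R2: 15 × $8 = $120
Total cost = $645.
So P→R1 carries 25 units.

25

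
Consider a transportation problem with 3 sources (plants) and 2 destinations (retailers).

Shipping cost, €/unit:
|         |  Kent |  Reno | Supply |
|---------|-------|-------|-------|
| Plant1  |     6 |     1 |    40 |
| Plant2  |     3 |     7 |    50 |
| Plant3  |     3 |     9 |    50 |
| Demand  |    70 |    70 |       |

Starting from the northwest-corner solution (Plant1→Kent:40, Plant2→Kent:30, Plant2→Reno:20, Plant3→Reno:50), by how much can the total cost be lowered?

460

Current plan cost = 40·6 + 30·3 + 20·7 + 50·9 = €920.
Optimal plan:
  Plant1 to Reno: 40 × €1 = €40
  Plant2 to Kent: 20 × €3 = €60
  Plant2 to Reno: 30 × €7 = €210
  Plant3 to Kent: 50 × €3 = €150
Optimal cost = €460.
Saving = 920 − 460 = €460.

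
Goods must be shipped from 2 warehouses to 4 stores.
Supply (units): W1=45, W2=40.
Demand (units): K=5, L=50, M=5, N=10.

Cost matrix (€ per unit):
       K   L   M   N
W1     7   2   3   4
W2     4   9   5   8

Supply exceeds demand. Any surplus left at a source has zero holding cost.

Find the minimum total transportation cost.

A cheapest plan:
  W1–L: 45 × €2 = €90
  W2–K: 5 × €4 = €20
  W2–L: 5 × €9 = €45
  W2–M: 5 × €5 = €25
  W2–N: 10 × €8 = €80
Total = 90 + 20 + 45 + 25 + 80 = €260.

260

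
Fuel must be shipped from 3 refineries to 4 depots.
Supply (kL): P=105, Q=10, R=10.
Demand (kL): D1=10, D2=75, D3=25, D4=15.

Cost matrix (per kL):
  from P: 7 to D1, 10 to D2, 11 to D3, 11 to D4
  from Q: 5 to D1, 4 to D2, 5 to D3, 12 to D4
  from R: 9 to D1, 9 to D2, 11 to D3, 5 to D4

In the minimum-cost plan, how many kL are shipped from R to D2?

0

The minimum-cost plan:
  P→D1: 10 × 7 = 70
  P→D2: 75 × 10 = 750
  P→D3: 15 × 11 = 165
  P→D4: 5 × 11 = 55
  Q→D3: 10 × 5 = 50
  R→D4: 10 × 5 = 50
Total cost = 1140.
The route R→D2 is not used.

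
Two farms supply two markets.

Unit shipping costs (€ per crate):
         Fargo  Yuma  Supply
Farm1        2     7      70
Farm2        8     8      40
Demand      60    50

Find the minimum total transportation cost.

A cheapest plan:
  Farm1→Fargo: 60 × €2 = €120
  Farm1→Yuma: 10 × €7 = €70
  Farm2→Yuma: 40 × €8 = €320
Total = 120 + 70 + 320 = €510.

510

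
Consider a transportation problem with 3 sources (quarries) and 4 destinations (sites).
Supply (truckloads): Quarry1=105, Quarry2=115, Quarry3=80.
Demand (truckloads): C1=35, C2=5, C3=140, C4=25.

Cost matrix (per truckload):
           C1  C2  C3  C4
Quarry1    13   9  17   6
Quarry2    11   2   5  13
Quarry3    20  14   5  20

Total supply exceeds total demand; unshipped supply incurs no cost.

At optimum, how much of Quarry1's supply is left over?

80

An optimal plan:
  Quarry1->C4: 25 × 6 = 150
  Quarry2->C1: 35 × 11 = 385
  Quarry2->C2: 5 × 2 = 10
  Quarry2->C3: 60 × 5 = 300
  Quarry3->C3: 80 × 5 = 400
Total cost = 1245.
Quarry1 ships 25 of its 105, leaving 80.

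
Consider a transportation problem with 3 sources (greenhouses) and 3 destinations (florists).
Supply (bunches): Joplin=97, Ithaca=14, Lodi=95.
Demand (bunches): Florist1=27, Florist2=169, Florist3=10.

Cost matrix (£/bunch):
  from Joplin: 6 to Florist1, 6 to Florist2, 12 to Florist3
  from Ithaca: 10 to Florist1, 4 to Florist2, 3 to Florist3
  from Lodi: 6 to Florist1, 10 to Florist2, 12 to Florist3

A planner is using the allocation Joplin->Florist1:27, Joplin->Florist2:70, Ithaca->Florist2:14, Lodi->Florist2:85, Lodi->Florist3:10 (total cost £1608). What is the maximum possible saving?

138

Current plan cost = 27·6 + 70·6 + 14·4 + 85·10 + 10·12 = £1608.
Optimal plan:
  Joplin–Florist2: 97 × £6 = £582
  Ithaca–Florist2: 4 × £4 = £16
  Ithaca–Florist3: 10 × £3 = £30
  Lodi–Florist1: 27 × £6 = £162
  Lodi–Florist2: 68 × £10 = £680
Optimal cost = £1470.
Saving = 1608 − 1470 = £138.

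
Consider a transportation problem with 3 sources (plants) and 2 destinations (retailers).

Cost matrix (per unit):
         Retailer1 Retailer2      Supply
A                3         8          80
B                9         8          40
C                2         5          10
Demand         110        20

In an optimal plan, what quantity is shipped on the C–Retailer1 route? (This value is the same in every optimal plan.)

10

Solving gives:
  A→Retailer1: 80 × 3 = 240
  B→Retailer1: 20 × 9 = 180
  B→Retailer2: 20 × 8 = 160
  C→Retailer1: 10 × 2 = 20
Total cost = 600.
So C→Retailer1 carries 10 units.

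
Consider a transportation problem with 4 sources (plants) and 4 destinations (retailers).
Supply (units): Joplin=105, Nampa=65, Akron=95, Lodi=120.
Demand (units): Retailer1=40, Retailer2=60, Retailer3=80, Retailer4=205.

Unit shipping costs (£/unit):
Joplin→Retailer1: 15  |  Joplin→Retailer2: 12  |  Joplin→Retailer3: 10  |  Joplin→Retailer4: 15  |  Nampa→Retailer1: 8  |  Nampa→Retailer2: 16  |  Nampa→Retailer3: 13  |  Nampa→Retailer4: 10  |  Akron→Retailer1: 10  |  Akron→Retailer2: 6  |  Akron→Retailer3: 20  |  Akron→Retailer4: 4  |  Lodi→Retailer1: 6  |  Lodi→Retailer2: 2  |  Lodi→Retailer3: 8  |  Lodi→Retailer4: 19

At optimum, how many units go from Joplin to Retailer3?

60

Optimal shipments:
  Joplin to Retailer3: 60 units
  Joplin to Retailer4: 45 units
  Nampa to Retailer4: 65 units
  Akron to Retailer4: 95 units
  Lodi to Retailer1: 40 units
  Lodi to Retailer2: 60 units
  Lodi to Retailer3: 20 units
Total cost = £2825.
So Joplin→Retailer3 carries 60 units.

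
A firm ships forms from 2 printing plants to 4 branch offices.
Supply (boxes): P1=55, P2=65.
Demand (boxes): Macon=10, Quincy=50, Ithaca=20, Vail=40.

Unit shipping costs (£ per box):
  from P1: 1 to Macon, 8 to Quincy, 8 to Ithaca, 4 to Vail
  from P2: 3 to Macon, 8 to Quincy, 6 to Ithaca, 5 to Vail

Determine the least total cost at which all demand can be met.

Optimal allocation:
  P1->Macon: 10 × £1 = £10
  P1->Quincy: 5 × £8 = £40
  P1->Vail: 40 × £4 = £160
  P2->Quincy: 45 × £8 = £360
  P2->Ithaca: 20 × £6 = £120
Total = 10 + 40 + 160 + 360 + 120 = £690.
(Supply check: P1 ships 55; P2 ships 65.)

690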